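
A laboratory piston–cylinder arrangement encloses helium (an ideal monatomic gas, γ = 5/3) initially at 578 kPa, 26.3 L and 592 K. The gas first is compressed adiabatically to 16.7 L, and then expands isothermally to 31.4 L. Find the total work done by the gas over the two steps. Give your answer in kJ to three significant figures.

Step 1 (adiabatic): W = (P₁V₁ − P₂V₂)/(γ−1) = (15201 − 20577)/0.667 = -8063 J.
After step 1: P = 1232 kPa, V = 16.7 L, T = 801.3 K.
Step 2 (isothermal): W = P₁V₁ ln(V₂/V₁) = (20577) ln(31.4/16.7) = 12992 J.
W_total = -8063 + 12992 = 4929 J.

W_total ≈ 4.93 kJ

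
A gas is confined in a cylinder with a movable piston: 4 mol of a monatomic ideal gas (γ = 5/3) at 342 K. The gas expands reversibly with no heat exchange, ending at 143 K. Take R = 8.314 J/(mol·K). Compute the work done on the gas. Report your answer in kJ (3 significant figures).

Adiabatic ⇒ Q = 0, so W_by = −ΔU = nCᵥ(T₁ − T₂).
Cᵥ = 3R/2 = 12.47 J/(mol·K).
W = (4)(12.47)(342 − 143) = 9927 J.
Work on gas = −W_by = -9927 J.

W ≈ -9.93 kJ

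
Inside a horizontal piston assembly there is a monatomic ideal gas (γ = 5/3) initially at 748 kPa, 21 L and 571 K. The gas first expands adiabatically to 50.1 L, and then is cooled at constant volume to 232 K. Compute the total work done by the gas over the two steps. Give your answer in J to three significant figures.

Step 1 (adiabatic): W = (P₁V₁ − P₂V₂)/(γ−1) = (15708 − 8798)/0.667 = 10365 J.
Step 2 (isochoric): W = 0 (constant volume).
W_total = 10365 + 0 = 10365 J.

W_total ≈ 10400 J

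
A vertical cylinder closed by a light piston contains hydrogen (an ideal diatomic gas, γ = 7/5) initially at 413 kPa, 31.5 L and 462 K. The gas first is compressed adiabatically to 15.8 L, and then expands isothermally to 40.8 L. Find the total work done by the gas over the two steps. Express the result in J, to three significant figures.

Step 1 (adiabatic): W = (P₁V₁ − P₂V₂)/(γ−1) = (13010 − 17144)/0.4 = -10337 J.
After step 1: P = 1085 kPa, V = 15.8 L, T = 608.8 K.
Step 2 (isothermal): W = P₁V₁ ln(V₂/V₁) = (17144) ln(40.8/15.8) = 16264 J.
W_total = -10337 + 16264 = 5927 J.

W_total ≈ 5930 J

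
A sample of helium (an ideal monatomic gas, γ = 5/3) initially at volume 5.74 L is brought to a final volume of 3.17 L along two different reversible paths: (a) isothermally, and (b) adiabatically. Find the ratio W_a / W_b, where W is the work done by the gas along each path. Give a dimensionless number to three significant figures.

Path (a) isothermal: W = P₁V₁ ln(V₂/V₁) → W_a/(P₁V₁) = -0.5937.
Path (b) adiabatic: W = P₁V₁(1 − (V₁/V₂)^(γ−1))/(γ−1) → W_b/(P₁V₁) = -0.7284.
W_a / W_b = -0.5937 / -0.7284 = 0.8151.

W_a / W_b ≈ 0.815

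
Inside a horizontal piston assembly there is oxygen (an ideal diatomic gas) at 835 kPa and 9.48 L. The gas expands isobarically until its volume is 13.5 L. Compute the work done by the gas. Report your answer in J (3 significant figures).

W ≈ 3360 J

Isobaric: W = P ΔV.
W = (835 kPa)(13.5 − 9.48 L) = (835)(4.02) = 3357 J.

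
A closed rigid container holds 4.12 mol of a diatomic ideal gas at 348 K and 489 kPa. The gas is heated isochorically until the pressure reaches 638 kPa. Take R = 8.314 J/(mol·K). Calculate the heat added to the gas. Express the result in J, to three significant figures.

Constant volume ⇒ W = 0, so Q = ΔU = nCᵥΔT with Cᵥ = 5R/2 = 20.79 J/(mol·K).
At constant V, T₂/T₁ = P₂/P₁ ⇒ ΔT = T₁(P₂/P₁ − 1) = 348·(638/489 − 1) = 106 K.
ΔU = (4.12)(20.79)(106) = 9080 J.

Q ≈ 9080 J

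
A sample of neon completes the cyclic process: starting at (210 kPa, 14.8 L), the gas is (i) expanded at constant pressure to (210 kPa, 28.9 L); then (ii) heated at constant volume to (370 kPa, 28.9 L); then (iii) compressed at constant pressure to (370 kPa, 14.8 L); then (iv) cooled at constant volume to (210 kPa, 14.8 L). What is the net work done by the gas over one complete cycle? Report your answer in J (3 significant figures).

W_net ≈ -2260 J

Constant-volume legs do no work.
W(i) = (210)(28.9 − 14.8) = 2961 J; W(iii) = (370)(14.8 − 28.9) = -5217 J.
W_net = 2961 − 5217 = -2256 J (the counter-clockwise enclosed area).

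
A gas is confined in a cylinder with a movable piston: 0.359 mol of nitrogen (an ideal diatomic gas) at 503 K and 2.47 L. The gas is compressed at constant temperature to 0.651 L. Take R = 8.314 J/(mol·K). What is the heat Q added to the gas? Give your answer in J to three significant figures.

Q ≈ -2000 J

Isothermal ⇒ ΔU = 0, so Q = W = nRT ln(V₂/V₁).
Q = (0.359)(8.314)(503) ln(0.651/2.47) = 1501 × -1.333 = -2002 J.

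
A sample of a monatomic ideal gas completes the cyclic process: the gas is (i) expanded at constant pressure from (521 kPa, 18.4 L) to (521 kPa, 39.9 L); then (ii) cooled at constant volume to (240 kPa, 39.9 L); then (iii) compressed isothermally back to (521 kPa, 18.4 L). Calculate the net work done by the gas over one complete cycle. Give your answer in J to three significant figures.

W_net ≈ 3790 J

Leg (i): W = PΔV = (521)(39.9 − 18.4) = 11202 J.
Leg (ii): W = 0.
Leg (iii): W = PᵢVᵢ ln(V_f/Vᵢ) = (9576) ln(18.4/39.9) = -7412 J.
W_net = 11202 − 7412 = 3789 J.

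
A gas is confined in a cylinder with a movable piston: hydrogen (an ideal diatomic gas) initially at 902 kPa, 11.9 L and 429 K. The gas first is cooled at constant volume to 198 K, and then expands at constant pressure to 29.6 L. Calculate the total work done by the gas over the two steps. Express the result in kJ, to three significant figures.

W_total ≈ 7.37 kJ

Step 1 (isochoric): W = 0 (constant volume).
After step 1: P = 416.3 kPa (V unchanged).
Step 2 (isobaric): W = PΔV = (416.3 kPa)(29.6 − 11.9 L) = 7369 J.
W_total = 0 + 7369 = 7369 J.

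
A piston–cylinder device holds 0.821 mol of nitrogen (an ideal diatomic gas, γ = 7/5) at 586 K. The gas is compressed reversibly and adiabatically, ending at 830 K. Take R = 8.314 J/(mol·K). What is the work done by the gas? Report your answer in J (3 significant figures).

Adiabatic ⇒ Q = 0, so W_by = −ΔU = nCᵥ(T₁ − T₂).
Cᵥ = 5R/2 = 20.79 J/(mol·K).
W = (0.821)(20.79)(586 − 830) = -4164 J.

W ≈ -4160 J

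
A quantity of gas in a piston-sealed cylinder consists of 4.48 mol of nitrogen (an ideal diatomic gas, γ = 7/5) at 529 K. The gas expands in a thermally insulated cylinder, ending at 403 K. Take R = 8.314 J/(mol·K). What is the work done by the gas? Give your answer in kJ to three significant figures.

W ≈ 11.7 kJ

Adiabatic ⇒ Q = 0, so W_by = −ΔU = nCᵥ(T₁ − T₂).
Cᵥ = 5R/2 = 20.79 J/(mol·K).
W = (4.48)(20.79)(529 − 403) = 11733 J.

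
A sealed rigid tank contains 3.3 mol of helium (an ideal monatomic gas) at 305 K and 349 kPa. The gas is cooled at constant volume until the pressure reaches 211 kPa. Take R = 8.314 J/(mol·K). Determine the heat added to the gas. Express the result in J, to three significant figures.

Q ≈ -4960 J

Constant volume ⇒ W = 0, so Q = ΔU = nCᵥΔT with Cᵥ = 3R/2 = 12.47 J/(mol·K).
At constant V, T₂/T₁ = P₂/P₁ ⇒ ΔT = T₁(P₂/P₁ − 1) = 305·(211/349 − 1) = -120.6 K.
ΔU = (3.3)(12.47)(-120.6) = -4963 J.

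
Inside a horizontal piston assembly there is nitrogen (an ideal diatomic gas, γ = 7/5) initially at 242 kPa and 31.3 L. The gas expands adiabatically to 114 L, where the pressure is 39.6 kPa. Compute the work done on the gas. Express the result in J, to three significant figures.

W ≈ -7650 J

Adiabatic: W = (P₁V₁ − P₂V₂)/(γ − 1) with γ = 7/5.
P₁V₁ = 7575 J, P₂V₂ = 4514 J.
W = (7575 − 4514) / 0.4 = 7651 J.
Work on gas = −W_by = -7651 J.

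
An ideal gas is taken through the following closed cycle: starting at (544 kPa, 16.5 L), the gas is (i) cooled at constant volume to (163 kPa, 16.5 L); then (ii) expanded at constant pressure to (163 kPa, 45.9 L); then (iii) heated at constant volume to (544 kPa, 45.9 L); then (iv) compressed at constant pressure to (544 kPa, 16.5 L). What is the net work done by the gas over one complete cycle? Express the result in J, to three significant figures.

Constant-volume legs do no work.
W(ii) = (163)(45.9 − 16.5) = 4792 J; W(iv) = (544)(16.5 − 45.9) = -15994 J.
W_net = 4792 − 15994 = -11201 J (the counter-clockwise enclosed area).

W_net ≈ -11200 J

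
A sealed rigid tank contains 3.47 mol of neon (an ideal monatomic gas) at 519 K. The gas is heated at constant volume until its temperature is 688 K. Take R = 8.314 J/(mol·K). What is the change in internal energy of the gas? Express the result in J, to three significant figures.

Constant volume ⇒ W = 0, so Q = ΔU = nCᵥΔT with Cᵥ = 3R/2 = 12.47 J/(mol·K).
ΔU = (3.47)(12.47)(688 − 519) = 7313 J.

ΔU ≈ 7310 J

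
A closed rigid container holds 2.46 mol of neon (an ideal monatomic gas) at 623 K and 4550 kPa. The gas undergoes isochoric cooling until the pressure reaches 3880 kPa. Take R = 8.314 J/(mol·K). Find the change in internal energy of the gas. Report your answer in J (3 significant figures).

ΔU ≈ -2810 J

Constant volume ⇒ W = 0, so Q = ΔU = nCᵥΔT with Cᵥ = 3R/2 = 12.47 J/(mol·K).
At constant V, T₂/T₁ = P₂/P₁ ⇒ ΔT = T₁(P₂/P₁ − 1) = 623·(3880/4550 − 1) = -91.74 K.
ΔU = (2.46)(12.47)(-91.74) = -2814 J.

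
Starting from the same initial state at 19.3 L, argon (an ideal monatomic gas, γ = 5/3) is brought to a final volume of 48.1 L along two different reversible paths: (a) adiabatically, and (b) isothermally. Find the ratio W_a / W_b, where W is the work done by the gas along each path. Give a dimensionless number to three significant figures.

W_a / W_b ≈ 0.749

Path (a) adiabatic: W = P₁V₁(1 − (V₁/V₂)^(γ−1))/(γ−1) → W_a/(P₁V₁) = 0.684.
Path (b) isothermal: W = P₁V₁ ln(V₂/V₁) → W_b/(P₁V₁) = 0.9132.
W_a / W_b = 0.684 / 0.9132 = 0.749.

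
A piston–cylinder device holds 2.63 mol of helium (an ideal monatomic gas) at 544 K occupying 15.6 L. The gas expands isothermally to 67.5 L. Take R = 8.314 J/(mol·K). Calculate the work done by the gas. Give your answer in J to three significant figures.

W ≈ 17400 J

Isothermal: W = nRT ln(V₂/V₁).
W = (2.63)(8.314)(544) × ln(67.5/15.6)
  = 11895 × 1.465
W_by_gas = 17424 J.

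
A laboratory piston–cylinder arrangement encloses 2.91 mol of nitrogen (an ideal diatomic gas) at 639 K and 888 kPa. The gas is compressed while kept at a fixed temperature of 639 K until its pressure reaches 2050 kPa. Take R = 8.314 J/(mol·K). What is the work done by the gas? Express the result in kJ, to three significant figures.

Isothermal process: W = nRT ln(V₂/V₁) = nRT ln(P₁/P₂).
W = (2.91)(8.314)(639) × ln(888/2050)
  = 15460 × ln(0.4332) = 15460 × -0.8366
W_by_gas = -12934 J.

W ≈ -12.9 kJ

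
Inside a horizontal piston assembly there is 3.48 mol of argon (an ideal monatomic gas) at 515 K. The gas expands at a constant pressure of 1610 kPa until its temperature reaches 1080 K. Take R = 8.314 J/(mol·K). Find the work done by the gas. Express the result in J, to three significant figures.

W ≈ 16300 J

Isobaric: W = P ΔV = nR ΔT.
W = (3.48)(8.314)(1080 − 515) = 16347 J.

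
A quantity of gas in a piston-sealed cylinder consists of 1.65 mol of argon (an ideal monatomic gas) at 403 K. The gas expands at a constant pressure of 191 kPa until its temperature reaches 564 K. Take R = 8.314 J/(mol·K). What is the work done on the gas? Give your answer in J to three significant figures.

W ≈ -2210 J

Isobaric: W = P ΔV = nR ΔT.
W = (1.65)(8.314)(564 − 403) = 2209 J.
Work on gas = −W_by = -2209 J.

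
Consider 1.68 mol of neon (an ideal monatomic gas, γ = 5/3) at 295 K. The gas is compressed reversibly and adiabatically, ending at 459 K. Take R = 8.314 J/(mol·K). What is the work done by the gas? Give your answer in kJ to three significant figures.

Adiabatic ⇒ Q = 0, so W_by = −ΔU = nCᵥ(T₁ − T₂).
Cᵥ = 3R/2 = 12.47 J/(mol·K).
W = (1.68)(12.47)(295 − 459) = -3436 J.

W ≈ -3.44 kJ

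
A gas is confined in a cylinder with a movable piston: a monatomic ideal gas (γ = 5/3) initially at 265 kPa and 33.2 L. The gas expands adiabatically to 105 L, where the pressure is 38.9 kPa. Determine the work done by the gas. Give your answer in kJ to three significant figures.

Adiabatic: W = (P₁V₁ − P₂V₂)/(γ − 1) with γ = 5/3.
P₁V₁ = 8798 J, P₂V₂ = 4084 J.
W = (8798 − 4084) / 0.6667 = 7070 J.

W ≈ 7.07 kJ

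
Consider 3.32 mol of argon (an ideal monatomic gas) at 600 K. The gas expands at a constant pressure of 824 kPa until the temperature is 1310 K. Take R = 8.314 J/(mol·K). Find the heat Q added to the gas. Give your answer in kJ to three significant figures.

Q ≈ 49.0 kJ

Isobaric: W = nRΔT = (3.32)(8.314)(710) = 19598 J.
ΔU = nCᵥΔT with Cᵥ = 3R/2: ΔU = (3.32)(12.47)(710) = 29397 J.
Q = ΔU + W = 29397 + 19598 = 48994 J.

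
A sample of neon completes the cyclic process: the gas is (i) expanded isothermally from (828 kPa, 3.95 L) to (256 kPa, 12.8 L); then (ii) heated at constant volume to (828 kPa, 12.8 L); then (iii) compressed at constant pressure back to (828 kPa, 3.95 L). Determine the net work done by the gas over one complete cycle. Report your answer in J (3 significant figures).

Leg (i): W = PᵢVᵢ ln(V_f/Vᵢ) = (3271) ln(12.8/3.95) = 3845 J.
Leg (ii): W = 0.
Leg (iii): W = PΔV = (828)(3.95 − 12.8) = -7328 J.
W_net = 3845 − 7328 = -3482 J.

W_net ≈ -3480 J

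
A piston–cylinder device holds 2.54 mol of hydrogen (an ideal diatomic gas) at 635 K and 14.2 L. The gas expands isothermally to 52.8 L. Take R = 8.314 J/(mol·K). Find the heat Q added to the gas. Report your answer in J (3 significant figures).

Isothermal ⇒ ΔU = 0, so Q = W = nRT ln(V₂/V₁).
Q = (2.54)(8.314)(635) ln(52.8/14.2) = 13410 × 1.313 = 17610 J.

Q ≈ 17600 J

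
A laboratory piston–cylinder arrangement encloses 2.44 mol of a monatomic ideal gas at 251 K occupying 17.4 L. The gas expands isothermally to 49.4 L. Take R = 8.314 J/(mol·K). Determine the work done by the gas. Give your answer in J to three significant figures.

Isothermal: W = nRT ln(V₂/V₁).
W = (2.44)(8.314)(251) × ln(49.4/17.4)
  = 5092 × 1.043
W_by_gas = 5313 J.

W ≈ 5310 J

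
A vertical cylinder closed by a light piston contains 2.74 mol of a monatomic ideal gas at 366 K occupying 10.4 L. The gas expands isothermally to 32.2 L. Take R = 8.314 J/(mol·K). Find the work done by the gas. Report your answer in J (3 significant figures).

Isothermal: W = nRT ln(V₂/V₁).
W = (2.74)(8.314)(366) × ln(32.2/10.4)
  = 8338 × 1.13
W_by_gas = 9423 J.

W ≈ 9420 J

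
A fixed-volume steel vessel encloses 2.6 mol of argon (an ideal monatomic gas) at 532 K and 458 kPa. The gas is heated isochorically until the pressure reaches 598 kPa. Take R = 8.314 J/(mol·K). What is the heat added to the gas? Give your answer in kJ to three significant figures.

Constant volume ⇒ W = 0, so Q = ΔU = nCᵥΔT with Cᵥ = 3R/2 = 12.47 J/(mol·K).
At constant V, T₂/T₁ = P₂/P₁ ⇒ ΔT = T₁(P₂/P₁ − 1) = 532·(598/458 − 1) = 162.6 K.
ΔU = (2.6)(12.47)(162.6) = 5273 J.

Q ≈ 5.27 kJ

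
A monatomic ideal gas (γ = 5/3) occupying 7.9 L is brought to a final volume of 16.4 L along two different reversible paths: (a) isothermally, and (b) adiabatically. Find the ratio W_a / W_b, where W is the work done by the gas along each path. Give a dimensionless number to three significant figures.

W_a / W_b ≈ 1.26

Path (a) isothermal: W = P₁V₁ ln(V₂/V₁) → W_a/(P₁V₁) = 0.7304.
Path (b) adiabatic: W = P₁V₁(1 − (V₁/V₂)^(γ−1))/(γ−1) → W_b/(P₁V₁) = 0.5782.
W_a / W_b = 0.7304 / 0.5782 = 1.263.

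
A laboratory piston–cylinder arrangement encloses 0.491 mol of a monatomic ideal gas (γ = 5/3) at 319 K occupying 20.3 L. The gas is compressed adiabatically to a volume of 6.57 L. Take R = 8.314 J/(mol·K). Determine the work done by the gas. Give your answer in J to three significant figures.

Adiabatic: TV^(γ−1) = const with γ = 5/3.
T₂ = T₁ (V₁/V₂)^(γ−1) = 319 × (20.3/6.57)^0.667 = 319 × 2.121 = 676.7 K.
W_by = nCᵥ(T₁ − T₂) = (0.491)(12.47)(319 − 676.7) = -2190 J.

W ≈ -2190 J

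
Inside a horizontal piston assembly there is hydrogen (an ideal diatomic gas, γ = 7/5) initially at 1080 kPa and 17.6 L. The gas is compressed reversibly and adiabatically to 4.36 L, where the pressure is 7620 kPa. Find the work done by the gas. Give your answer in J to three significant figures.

W ≈ -35500 J

Adiabatic: W = (P₁V₁ − P₂V₂)/(γ − 1) with γ = 7/5.
P₁V₁ = 19008 J, P₂V₂ = 33223 J.
W = (19008 − 33223) / 0.4 = -35538 J.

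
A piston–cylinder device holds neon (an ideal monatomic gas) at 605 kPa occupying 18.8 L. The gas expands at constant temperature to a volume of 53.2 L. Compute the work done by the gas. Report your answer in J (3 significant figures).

W ≈ 11800 J

Isothermal: W = nRT ln(V₂/V₁) = P₁V₁ ln(V₂/V₁).
P₁V₁ = (605 kPa)(18.8 L) = 11374 J.
W = 11374 × ln(53.2/18.8) = 11374 × 1.04
W_by_gas = 11831 J.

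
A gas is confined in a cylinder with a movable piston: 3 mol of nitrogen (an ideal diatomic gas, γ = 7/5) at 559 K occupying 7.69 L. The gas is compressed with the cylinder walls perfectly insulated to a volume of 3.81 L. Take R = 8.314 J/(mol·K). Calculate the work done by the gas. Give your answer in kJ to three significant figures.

Adiabatic: TV^(γ−1) = const with γ = 7/5.
T₂ = T₁ (V₁/V₂)^(γ−1) = 559 × (7.69/3.81)^0.4 = 559 × 1.324 = 740.3 K.
W_by = nCᵥ(T₁ − T₂) = (3)(20.79)(559 − 740.3) = -11305 J.

W ≈ -11.3 kJ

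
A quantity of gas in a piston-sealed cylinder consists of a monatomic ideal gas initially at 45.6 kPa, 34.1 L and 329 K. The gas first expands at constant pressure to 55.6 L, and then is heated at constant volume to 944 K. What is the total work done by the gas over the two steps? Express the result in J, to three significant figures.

Step 1 (isobaric): W = PΔV = (45.6 kPa)(55.6 − 34.1 L) = 980.4 J.
Step 2 (isochoric): W = 0 (constant volume).
W_total = 980.4 + 0 = 980.4 J.

W_total ≈ 980 J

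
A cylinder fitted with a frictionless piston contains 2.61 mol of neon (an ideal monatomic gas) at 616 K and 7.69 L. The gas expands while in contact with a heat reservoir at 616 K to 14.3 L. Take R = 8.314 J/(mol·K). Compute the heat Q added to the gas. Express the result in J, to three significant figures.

Q ≈ 8290 J

Isothermal ⇒ ΔU = 0, so Q = W = nRT ln(V₂/V₁).
Q = (2.61)(8.314)(616) ln(14.3/7.69) = 13367 × 0.6203 = 8292 J.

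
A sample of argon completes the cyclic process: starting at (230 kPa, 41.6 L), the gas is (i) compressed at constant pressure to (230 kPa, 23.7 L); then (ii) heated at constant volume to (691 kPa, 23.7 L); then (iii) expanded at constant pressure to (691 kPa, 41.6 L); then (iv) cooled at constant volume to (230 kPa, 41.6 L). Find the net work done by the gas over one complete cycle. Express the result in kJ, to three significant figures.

W_net ≈ 8.25 kJ

Constant-volume legs do no work.
W(i) = (230)(23.7 − 41.6) = -4117 J; W(iii) = (691)(41.6 − 23.7) = 12369 J.
W_net = -4117 + 12369 = 8252 J (the clockwise enclosed area).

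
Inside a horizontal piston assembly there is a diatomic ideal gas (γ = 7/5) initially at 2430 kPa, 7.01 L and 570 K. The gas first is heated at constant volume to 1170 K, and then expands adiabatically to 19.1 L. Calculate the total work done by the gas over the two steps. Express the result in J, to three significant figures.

W_total ≈ 28900 J

Step 1 (isochoric): W = 0 (constant volume).
After step 1: P = 4988 kPa (V unchanged).
Step 2 (adiabatic): W = (P₁V₁ − P₂V₂)/(γ−1) = (34965 − 23416)/0.4 = 28873 J.
W_total = 0 + 28873 = 28873 J.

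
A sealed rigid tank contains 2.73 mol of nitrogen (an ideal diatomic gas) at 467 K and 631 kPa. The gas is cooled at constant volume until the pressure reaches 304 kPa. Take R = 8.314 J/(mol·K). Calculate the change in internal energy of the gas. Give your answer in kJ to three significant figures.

Constant volume ⇒ W = 0, so Q = ΔU = nCᵥΔT with Cᵥ = 5R/2 = 20.79 J/(mol·K).
At constant V, T₂/T₁ = P₂/P₁ ⇒ ΔT = T₁(P₂/P₁ − 1) = 467·(304/631 − 1) = -242 K.
ΔU = (2.73)(20.79)(-242) = -13732 J.

ΔU ≈ -13.7 kJ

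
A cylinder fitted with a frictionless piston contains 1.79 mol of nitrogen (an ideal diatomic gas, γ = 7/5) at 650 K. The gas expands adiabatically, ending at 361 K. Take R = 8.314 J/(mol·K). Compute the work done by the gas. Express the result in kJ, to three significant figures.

Adiabatic ⇒ Q = 0, so W_by = −ΔU = nCᵥ(T₁ − T₂).
Cᵥ = 5R/2 = 20.79 J/(mol·K).
W = (1.79)(20.79)(650 − 361) = 10752 J.

W ≈ 10.8 kJ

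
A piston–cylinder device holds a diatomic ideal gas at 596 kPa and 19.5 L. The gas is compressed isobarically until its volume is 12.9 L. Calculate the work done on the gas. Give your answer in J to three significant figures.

W ≈ 3930 J

Isobaric: W = P ΔV.
W = (596 kPa)(12.9 − 19.5 L) = (596)(-6.6) = -3934 J.
Work on gas = −W_by = 3934 J.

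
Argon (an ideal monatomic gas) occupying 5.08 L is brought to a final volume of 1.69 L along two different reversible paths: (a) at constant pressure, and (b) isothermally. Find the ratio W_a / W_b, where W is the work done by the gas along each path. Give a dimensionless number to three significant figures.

W_a / W_b ≈ 0.606

Path (a) isobaric: W = P₁(V₂ − V₁) → W_a/(P₁V₁) = -0.6673.
Path (b) isothermal: W = P₁V₁ ln(V₂/V₁) → W_b/(P₁V₁) = -1.101.
W_a / W_b = -0.6673 / -1.101 = 0.6063.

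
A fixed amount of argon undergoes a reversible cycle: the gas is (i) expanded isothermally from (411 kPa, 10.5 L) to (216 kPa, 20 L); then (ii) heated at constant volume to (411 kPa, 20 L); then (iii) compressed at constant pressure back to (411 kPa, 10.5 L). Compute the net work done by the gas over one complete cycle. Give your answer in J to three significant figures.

W_net ≈ -1120 J

Leg (i): W = PᵢVᵢ ln(V_f/Vᵢ) = (4316) ln(20/10.5) = 2781 J.
Leg (ii): W = 0.
Leg (iii): W = PΔV = (411)(10.5 − 20) = -3904 J.
W_net = 2781 − 3904 = -1124 J.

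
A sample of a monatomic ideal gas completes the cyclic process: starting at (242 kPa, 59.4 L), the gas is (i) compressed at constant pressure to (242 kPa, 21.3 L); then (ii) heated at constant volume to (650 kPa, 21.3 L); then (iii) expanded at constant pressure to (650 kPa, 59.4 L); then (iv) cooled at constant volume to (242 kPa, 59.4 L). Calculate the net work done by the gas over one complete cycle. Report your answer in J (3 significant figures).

Constant-volume legs do no work.
W(i) = (242)(21.3 − 59.4) = -9220 J; W(iii) = (650)(59.4 − 21.3) = 24765 J.
W_net = -9220 + 24765 = 15545 J (the clockwise enclosed area).

W_net ≈ 15500 J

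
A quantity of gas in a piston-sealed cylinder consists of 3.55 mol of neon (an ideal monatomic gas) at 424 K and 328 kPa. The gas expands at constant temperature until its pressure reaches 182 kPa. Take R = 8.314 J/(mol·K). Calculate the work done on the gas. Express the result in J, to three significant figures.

W ≈ -7370 J

Isothermal process: W = nRT ln(V₂/V₁) = nRT ln(P₁/P₂).
W = (3.55)(8.314)(424) × ln(328/182)
  = 12514 × ln(1.802) = 12514 × 0.589
W_by_gas = 7371 J; work on gas = −W_by = -7371 J.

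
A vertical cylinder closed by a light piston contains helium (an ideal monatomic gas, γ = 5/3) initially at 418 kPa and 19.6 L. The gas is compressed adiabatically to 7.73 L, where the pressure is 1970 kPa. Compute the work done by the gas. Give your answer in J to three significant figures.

Adiabatic: W = (P₁V₁ − P₂V₂)/(γ − 1) with γ = 5/3.
P₁V₁ = 8193 J, P₂V₂ = 15228 J.
W = (8193 − 15228) / 0.6667 = -10553 J.

W ≈ -10600 J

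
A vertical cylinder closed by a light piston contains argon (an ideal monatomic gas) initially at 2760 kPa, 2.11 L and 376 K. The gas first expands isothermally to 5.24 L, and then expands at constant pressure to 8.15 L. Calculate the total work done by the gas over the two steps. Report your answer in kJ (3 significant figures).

W_total ≈ 8.53 kJ

Step 1 (isothermal): W = P₁V₁ ln(V₂/V₁) = (5824) ln(5.24/2.11) = 5297 J.
After step 1: P = 1111 kPa, V = 5.24 L, T = 376 K.
Step 2 (isobaric): W = PΔV = (1111 kPa)(8.15 − 5.24 L) = 3234 J.
W_total = 5297 + 3234 = 8531 J.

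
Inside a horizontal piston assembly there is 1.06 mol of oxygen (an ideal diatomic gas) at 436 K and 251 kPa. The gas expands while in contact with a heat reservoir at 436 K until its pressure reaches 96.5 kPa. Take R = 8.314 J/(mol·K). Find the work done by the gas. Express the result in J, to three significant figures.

W ≈ 3670 J

Isothermal process: W = nRT ln(V₂/V₁) = nRT ln(P₁/P₂).
W = (1.06)(8.314)(436) × ln(251/96.5)
  = 3842 × ln(2.601) = 3842 × 0.9559
W_by_gas = 3673 J.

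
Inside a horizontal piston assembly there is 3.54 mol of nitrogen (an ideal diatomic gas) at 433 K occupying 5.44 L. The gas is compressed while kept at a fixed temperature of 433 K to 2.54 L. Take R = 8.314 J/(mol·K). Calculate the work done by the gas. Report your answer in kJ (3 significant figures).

Isothermal: W = nRT ln(V₂/V₁).
W = (3.54)(8.314)(433) × ln(2.54/5.44)
  = 12744 × -0.7616
W_by_gas = -9706 J.

W ≈ -9.71 kJ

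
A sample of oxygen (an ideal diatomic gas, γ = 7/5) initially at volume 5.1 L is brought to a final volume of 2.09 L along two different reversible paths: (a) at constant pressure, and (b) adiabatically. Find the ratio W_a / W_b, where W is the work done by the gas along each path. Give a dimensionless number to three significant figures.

W_a / W_b ≈ 0.551

Path (a) isobaric: W = P₁(V₂ − V₁) → W_a/(P₁V₁) = -0.5902.
Path (b) adiabatic: W = P₁V₁(1 − (V₁/V₂)^(γ−1))/(γ−1) → W_b/(P₁V₁) = -1.072.
W_a / W_b = -0.5902 / -1.072 = 0.5506.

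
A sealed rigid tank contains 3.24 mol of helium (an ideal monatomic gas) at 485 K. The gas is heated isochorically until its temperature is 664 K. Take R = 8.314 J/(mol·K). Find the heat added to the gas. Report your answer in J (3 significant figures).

Q ≈ 7230 J

Constant volume ⇒ W = 0, so Q = ΔU = nCᵥΔT with Cᵥ = 3R/2 = 12.47 J/(mol·K).
ΔU = (3.24)(12.47)(664 − 485) = 7233 J.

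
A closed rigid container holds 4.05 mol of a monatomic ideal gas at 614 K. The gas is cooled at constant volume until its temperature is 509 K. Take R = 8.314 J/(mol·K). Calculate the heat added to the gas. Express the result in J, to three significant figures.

Constant volume ⇒ W = 0, so Q = ΔU = nCᵥΔT with Cᵥ = 3R/2 = 12.47 J/(mol·K).
ΔU = (4.05)(12.47)(509 − 614) = -5303 J.

Q ≈ -5300 J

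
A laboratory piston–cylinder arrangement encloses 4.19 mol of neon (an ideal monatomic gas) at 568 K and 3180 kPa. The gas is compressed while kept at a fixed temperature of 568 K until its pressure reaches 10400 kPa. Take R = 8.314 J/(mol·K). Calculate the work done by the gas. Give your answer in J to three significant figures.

Isothermal process: W = nRT ln(V₂/V₁) = nRT ln(P₁/P₂).
W = (4.19)(8.314)(568) × ln(3180/10400)
  = 19787 × ln(0.3058) = 19787 × -1.185
W_by_gas = -23446 J.

W ≈ -23400 J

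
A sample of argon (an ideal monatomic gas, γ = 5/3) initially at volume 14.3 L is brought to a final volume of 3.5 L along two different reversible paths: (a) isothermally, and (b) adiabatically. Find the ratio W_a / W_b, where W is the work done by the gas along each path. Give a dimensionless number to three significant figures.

W_a / W_b ≈ 0.603

Path (a) isothermal: W = P₁V₁ ln(V₂/V₁) → W_a/(P₁V₁) = -1.407.
Path (b) adiabatic: W = P₁V₁(1 − (V₁/V₂)^(γ−1))/(γ−1) → W_b/(P₁V₁) = -2.334.
W_a / W_b = -1.407 / -2.334 = 0.6032.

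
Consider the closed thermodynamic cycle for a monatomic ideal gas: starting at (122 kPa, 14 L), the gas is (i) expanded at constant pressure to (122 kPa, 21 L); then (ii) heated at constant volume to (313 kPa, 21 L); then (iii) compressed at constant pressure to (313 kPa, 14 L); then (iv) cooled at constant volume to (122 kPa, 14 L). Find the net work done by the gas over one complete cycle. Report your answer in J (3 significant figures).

Constant-volume legs do no work.
W(i) = (122)(21 − 14) = 854 J; W(iii) = (313)(14 − 21) = -2191 J.
W_net = 854 − 2191 = -1337 J (the counter-clockwise enclosed area).

W_net ≈ -1340 J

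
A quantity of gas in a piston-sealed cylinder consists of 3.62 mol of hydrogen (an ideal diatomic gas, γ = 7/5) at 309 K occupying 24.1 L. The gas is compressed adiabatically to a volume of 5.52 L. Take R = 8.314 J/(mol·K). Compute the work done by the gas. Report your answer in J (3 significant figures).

Adiabatic: TV^(γ−1) = const with γ = 7/5.
T₂ = T₁ (V₁/V₂)^(γ−1) = 309 × (24.1/5.52)^0.4 = 309 × 1.803 = 557.2 K.
W_by = nCᵥ(T₁ − T₂) = (3.62)(20.79)(309 − 557.2) = -18673 J.

W ≈ -18700 J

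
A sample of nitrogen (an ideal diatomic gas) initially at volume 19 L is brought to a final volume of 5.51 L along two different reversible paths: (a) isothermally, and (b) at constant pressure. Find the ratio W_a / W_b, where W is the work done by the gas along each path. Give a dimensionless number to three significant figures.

Path (a) isothermal: W = P₁V₁ ln(V₂/V₁) → W_a/(P₁V₁) = -1.238.
Path (b) isobaric: W = P₁(V₂ − V₁) → W_b/(P₁V₁) = -0.71.
W_a / W_b = -1.238 / -0.71 = 1.743.

W_a / W_b ≈ 1.74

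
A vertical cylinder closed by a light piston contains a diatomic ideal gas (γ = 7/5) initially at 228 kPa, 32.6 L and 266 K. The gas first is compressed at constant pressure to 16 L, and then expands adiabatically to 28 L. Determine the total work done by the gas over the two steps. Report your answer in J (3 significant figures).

Step 1 (isobaric): W = PΔV = (228 kPa)(16 − 32.6 L) = -3785 J.
After step 1: P = 228 kPa, V = 16 L, T = 130.6 K.
Step 2 (adiabatic): W = (P₁V₁ − P₂V₂)/(γ−1) = (3648 − 2916)/0.4 = 1829 J.
W_total = -3785 + 1829 = -1956 J.

W_total ≈ -1960 J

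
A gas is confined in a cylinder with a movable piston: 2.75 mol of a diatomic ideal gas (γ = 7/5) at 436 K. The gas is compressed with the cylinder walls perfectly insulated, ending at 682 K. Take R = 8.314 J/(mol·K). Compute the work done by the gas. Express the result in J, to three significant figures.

W ≈ -14100 J

Adiabatic ⇒ Q = 0, so W_by = −ΔU = nCᵥ(T₁ − T₂).
Cᵥ = 5R/2 = 20.79 J/(mol·K).
W = (2.75)(20.79)(436 − 682) = -14061 J.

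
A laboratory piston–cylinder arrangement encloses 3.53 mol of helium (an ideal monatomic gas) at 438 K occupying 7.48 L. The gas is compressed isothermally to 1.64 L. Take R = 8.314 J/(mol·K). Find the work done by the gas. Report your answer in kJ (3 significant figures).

W ≈ -19.5 kJ

Isothermal: W = nRT ln(V₂/V₁).
W = (3.53)(8.314)(438) × ln(1.64/7.48)
  = 12855 × -1.518
W_by_gas = -19507 J.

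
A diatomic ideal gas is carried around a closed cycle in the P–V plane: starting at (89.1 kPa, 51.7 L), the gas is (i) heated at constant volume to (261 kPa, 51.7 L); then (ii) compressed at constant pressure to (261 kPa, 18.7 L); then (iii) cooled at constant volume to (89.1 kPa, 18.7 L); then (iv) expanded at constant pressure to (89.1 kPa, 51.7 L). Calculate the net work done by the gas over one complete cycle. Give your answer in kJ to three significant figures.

W_net ≈ -5.67 kJ

Constant-volume legs do no work.
W(ii) = (261)(18.7 − 51.7) = -8613 J; W(iv) = (89.1)(51.7 − 18.7) = 2940 J.
W_net = -8613 + 2940 = -5673 J (the counter-clockwise enclosed area).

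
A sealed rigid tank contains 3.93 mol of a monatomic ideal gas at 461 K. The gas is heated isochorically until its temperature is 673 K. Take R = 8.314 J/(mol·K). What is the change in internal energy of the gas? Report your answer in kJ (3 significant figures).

ΔU ≈ 10.4 kJ

Constant volume ⇒ W = 0, so Q = ΔU = nCᵥΔT with Cᵥ = 3R/2 = 12.47 J/(mol·K).
ΔU = (3.93)(12.47)(673 − 461) = 10390 J.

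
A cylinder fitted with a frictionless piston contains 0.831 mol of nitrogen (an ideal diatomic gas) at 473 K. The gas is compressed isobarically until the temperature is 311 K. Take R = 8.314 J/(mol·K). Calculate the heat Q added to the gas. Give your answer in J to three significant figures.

Isobaric: W = nRΔT = (0.831)(8.314)(-162) = -1119 J.
ΔU = nCᵥΔT with Cᵥ = 5R/2: ΔU = (0.831)(20.79)(-162) = -2798 J.
Q = ΔU + W = -2798 − 1119 = -3917 J.

Q ≈ -3920 J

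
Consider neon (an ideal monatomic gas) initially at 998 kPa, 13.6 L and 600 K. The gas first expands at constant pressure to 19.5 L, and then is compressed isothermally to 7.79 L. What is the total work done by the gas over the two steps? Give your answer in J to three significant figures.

Step 1 (isobaric): W = PΔV = (998 kPa)(19.5 − 13.6 L) = 5888 J.
After step 1: P = 998 kPa, V = 19.5 L, T = 860.3 K.
Step 2 (isothermal): W = P₁V₁ ln(V₂/V₁) = (19461) ln(7.79/19.5) = -17857 J.
W_total = 5888 − 17857 = -11969 J.

W_total ≈ -12000 J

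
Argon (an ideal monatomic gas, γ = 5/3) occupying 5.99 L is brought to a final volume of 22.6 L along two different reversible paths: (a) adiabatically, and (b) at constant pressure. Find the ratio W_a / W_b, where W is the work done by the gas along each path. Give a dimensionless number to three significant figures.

Path (a) adiabatic: W = P₁V₁(1 − (V₁/V₂)^(γ−1))/(γ−1) → W_a/(P₁V₁) = 0.8811.
Path (b) isobaric: W = P₁(V₂ − V₁) → W_b/(P₁V₁) = 2.773.
W_a / W_b = 0.8811 / 2.773 = 0.3177.

W_a / W_b ≈ 0.318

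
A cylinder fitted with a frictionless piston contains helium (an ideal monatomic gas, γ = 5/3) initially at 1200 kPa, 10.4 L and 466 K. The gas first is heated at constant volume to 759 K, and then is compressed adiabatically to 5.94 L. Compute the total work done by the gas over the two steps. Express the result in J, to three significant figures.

W_total ≈ -13800 J

Step 1 (isochoric): W = 0 (constant volume).
After step 1: P = 1955 kPa (V unchanged).
Step 2 (adiabatic): W = (P₁V₁ − P₂V₂)/(γ−1) = (20327 − 29528)/0.667 = -13802 J.
W_total = 0 − 13802 = -13802 J.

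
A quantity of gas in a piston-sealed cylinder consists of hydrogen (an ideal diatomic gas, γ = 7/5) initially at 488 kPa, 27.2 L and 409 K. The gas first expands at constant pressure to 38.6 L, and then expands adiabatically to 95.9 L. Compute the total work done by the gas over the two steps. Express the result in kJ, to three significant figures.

Step 1 (isobaric): W = PΔV = (488 kPa)(38.6 − 27.2 L) = 5563 J.
After step 1: P = 488 kPa, V = 38.6 L, T = 580.4 K.
Step 2 (adiabatic): W = (P₁V₁ − P₂V₂)/(γ−1) = (18837 − 13089)/0.4 = 14369 J.
W_total = 5563 + 14369 = 19932 J.

W_total ≈ 19.9 kJ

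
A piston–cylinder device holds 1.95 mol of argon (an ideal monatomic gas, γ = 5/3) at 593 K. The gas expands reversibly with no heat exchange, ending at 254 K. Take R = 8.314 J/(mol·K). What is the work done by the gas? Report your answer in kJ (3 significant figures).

W ≈ 8.24 kJ

Adiabatic ⇒ Q = 0, so W_by = −ΔU = nCᵥ(T₁ − T₂).
Cᵥ = 3R/2 = 12.47 J/(mol·K).
W = (1.95)(12.47)(593 − 254) = 8244 J.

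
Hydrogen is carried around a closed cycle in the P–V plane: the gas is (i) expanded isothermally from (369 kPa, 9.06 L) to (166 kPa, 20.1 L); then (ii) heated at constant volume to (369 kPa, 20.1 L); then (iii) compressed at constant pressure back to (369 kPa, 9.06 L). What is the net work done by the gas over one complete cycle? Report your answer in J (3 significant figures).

Leg (i): W = PᵢVᵢ ln(V_f/Vᵢ) = (3343) ln(20.1/9.06) = 2664 J.
Leg (ii): W = 0.
Leg (iii): W = PΔV = (369)(9.06 − 20.1) = -4074 J.
W_net = 2664 − 4074 = -1410 J.

W_net ≈ -1410 J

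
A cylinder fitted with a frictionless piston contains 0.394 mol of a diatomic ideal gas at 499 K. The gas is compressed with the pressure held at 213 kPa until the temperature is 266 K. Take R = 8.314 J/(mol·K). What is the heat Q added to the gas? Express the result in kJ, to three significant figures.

Isobaric: W = nRΔT = (0.394)(8.314)(-233) = -763.2 J.
ΔU = nCᵥΔT with Cᵥ = 5R/2: ΔU = (0.394)(20.79)(-233) = -1908 J.
Q = ΔU + W = -1908 − 763.2 = -2671 J.

Q ≈ -2.67 kJ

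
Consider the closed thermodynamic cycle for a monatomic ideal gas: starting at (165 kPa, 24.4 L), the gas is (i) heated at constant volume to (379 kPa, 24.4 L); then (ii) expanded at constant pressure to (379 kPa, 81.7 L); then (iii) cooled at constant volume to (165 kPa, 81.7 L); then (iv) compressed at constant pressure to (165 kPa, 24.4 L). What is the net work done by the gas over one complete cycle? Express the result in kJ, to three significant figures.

W_net ≈ 12.3 kJ

Constant-volume legs do no work.
W(ii) = (379)(81.7 − 24.4) = 21717 J; W(iv) = (165)(24.4 − 81.7) = -9454 J.
W_net = 21717 − 9454 = 12262 J (the clockwise enclosed area).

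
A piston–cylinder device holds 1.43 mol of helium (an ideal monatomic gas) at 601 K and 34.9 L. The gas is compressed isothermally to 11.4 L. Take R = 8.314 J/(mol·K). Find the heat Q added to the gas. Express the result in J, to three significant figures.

Isothermal ⇒ ΔU = 0, so Q = W = nRT ln(V₂/V₁).
Q = (1.43)(8.314)(601) ln(11.4/34.9) = 7145 × -1.119 = -7995 J.

Q ≈ -7990 J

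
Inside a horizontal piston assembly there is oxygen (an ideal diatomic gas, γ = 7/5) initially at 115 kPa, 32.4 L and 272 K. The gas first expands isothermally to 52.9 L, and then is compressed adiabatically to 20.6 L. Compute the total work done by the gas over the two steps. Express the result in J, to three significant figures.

Step 1 (isothermal): W = P₁V₁ ln(V₂/V₁) = (3726) ln(52.9/32.4) = 1827 J.
After step 1: P = 70.43 kPa, V = 52.9 L, T = 272 K.
Step 2 (adiabatic): W = (P₁V₁ − P₂V₂)/(γ−1) = (3726 − 5433)/0.4 = -4269 J.
W_total = 1827 − 4269 = -2442 J.

W_total ≈ -2440 J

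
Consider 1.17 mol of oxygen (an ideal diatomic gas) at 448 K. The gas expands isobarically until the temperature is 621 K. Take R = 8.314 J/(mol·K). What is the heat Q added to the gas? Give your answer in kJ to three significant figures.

Q ≈ 5.89 kJ

Isobaric: W = nRΔT = (1.17)(8.314)(173) = 1683 J.
ΔU = nCᵥΔT with Cᵥ = 5R/2: ΔU = (1.17)(20.79)(173) = 4207 J.
Q = ΔU + W = 4207 + 1683 = 5890 J.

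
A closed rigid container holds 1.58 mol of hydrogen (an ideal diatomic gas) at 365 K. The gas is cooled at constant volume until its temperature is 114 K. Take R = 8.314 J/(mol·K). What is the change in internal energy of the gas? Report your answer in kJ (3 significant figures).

ΔU ≈ -8.24 kJ

Constant volume ⇒ W = 0, so Q = ΔU = nCᵥΔT with Cᵥ = 5R/2 = 20.79 J/(mol·K).
ΔU = (1.58)(20.79)(114 − 365) = -8243 J.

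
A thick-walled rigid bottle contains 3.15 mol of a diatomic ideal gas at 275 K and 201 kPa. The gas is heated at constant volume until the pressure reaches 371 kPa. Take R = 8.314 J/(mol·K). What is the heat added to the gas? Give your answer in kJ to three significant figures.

Constant volume ⇒ W = 0, so Q = ΔU = nCᵥΔT with Cᵥ = 5R/2 = 20.79 J/(mol·K).
At constant V, T₂/T₁ = P₂/P₁ ⇒ ΔT = T₁(P₂/P₁ − 1) = 275·(371/201 − 1) = 232.6 K.
ΔU = (3.15)(20.79)(232.6) = 15228 J.

Q ≈ 15.2 kJ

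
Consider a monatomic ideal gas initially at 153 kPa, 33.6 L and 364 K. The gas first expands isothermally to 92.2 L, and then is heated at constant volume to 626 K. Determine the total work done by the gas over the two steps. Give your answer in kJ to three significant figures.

Step 1 (isothermal): W = P₁V₁ ln(V₂/V₁) = (5141) ln(92.2/33.6) = 5189 J.
Step 2 (isochoric): W = 0 (constant volume).
W_total = 5189 + 0 = 5189 J.

W_total ≈ 5.19 kJ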